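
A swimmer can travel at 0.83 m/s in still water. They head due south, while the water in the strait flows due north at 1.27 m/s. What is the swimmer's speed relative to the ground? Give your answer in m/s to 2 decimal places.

0.44 m/s

Taking east as x and north as y: velocity relative to the water = (0.000, -0.830) m/s; the water relative to ground = (0.000, 1.270) m/s.
Velocity relative to ground = (0.000, -0.830) + (0.000, 1.270) = (0.000, 0.440) m/s.
Speed = |(0.000, 0.440)| = 0.440 m/s.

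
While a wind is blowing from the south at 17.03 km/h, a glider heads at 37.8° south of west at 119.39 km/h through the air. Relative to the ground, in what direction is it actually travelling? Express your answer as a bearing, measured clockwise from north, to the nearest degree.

239°

Taking east as x and north as y: velocity relative to the air = (-94.337, -73.175) km/h; the air relative to ground = (0.000, 17.030) km/h.
Velocity relative to ground = (-94.337, -73.175) + (0.000, 17.030) = (-94.337, -56.145) km/h.
Bearing = atan2(-94.34, -56.14) = 239.24° clockwise from north.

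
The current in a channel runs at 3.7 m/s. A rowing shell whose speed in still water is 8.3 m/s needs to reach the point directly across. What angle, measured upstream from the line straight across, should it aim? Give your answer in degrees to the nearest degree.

To cancel the current, the upstream component of the rowing shell's velocity must equal the flow: 8.3 sin θ = 3.7.
sin θ = 3.7 / 8.3 = 0.4458.
θ = arcsin(0.4458) = 26.473°.

26°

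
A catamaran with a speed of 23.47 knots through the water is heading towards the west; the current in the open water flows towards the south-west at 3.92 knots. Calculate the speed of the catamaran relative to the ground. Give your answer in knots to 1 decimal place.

26.4 knots

Taking east as x and north as y: velocity relative to the water = (-23.470, 0.000) knots; the water relative to ground = (-2.772, -2.772) knots.
Velocity relative to ground = (-23.470, 0.000) + (-2.772, -2.772) = (-26.242, -2.772) knots.
Speed = |(-26.242, -2.772)| = 26.388 knots.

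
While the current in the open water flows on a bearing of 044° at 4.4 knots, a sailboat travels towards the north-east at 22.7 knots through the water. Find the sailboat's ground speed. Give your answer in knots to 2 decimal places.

27.10 knots

Taking east as x and north as y: velocity relative to the water = (16.051, 16.051) knots; the water relative to ground = (3.056, 3.165) knots.
Velocity relative to ground = (16.051, 16.051) + (3.056, 3.165) = (19.108, 19.216) knots.
Speed = |(19.108, 19.216)| = 27.099 knots.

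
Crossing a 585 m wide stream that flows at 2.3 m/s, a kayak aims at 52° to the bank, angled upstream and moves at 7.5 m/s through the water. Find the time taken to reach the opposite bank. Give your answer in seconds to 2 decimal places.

98.98 s

The component of the kayak's velocity perpendicular to the bank is 7.5 × sin 52° = 5.910 m/s.
The flow acts along the bank and has no component across it.
Time = 585 / 5.910 = 98.983 s.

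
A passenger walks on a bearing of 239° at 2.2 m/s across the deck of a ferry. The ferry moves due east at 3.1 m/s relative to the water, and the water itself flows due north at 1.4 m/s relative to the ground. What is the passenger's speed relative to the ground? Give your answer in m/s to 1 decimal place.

In east/north components (m/s): passenger relative to ferry = (-1.886, -1.133); ferry relative to water = (3.100, 0.000); water relative to ground = (0.000, 1.400).
Sum = (1.214, 0.267) m/s.
Speed = |(1.214, 0.267)| = 1.243 m/s.

1.2 m/s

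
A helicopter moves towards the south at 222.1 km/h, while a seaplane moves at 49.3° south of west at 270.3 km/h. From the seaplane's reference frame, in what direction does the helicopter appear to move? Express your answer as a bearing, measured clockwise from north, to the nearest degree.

Taking east as x and north as y: helicopter velocity = (0.000, -222.100) km/h; seaplane velocity = (-176.262, -204.924) km/h.
Velocity of helicopter relative to seaplane = (0.000, -222.100) − (-176.262, -204.924) = (176.262, -17.176) km/h.
Bearing = atan2(176.26, -17.18) = 95.57° clockwise from north.

096°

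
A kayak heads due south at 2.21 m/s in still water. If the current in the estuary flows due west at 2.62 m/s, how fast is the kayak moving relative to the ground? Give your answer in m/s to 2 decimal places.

3.43 m/s

Taking east as x and north as y: velocity relative to the water = (0.000, -2.210) m/s; the water relative to ground = (-2.620, 0.000) m/s.
Velocity relative to ground = (0.000, -2.210) + (-2.620, 0.000) = (-2.620, -2.210) m/s.
Speed = |(-2.620, -2.210)| = 3.428 m/s.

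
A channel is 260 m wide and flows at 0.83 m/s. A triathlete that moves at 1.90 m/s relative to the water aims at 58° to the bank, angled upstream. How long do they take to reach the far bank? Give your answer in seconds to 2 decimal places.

161.36 s

The component of the triathlete's velocity perpendicular to the bank is 1.90 × sin 58° = 1.611 m/s.
The current is parallel to the bank, so it does not affect the crossing time.
Time = 260 / 1.611 = 161.361 s.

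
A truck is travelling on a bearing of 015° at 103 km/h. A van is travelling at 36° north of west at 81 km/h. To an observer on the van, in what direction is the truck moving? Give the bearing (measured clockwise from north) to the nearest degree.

Taking east as x and north as y: truck velocity = (26.658, 99.490) km/h; van velocity = (-65.530, 47.611) km/h.
Velocity of truck relative to van = (26.658, 99.490) − (-65.530, 47.611) = (92.189, 51.880) km/h.
Bearing = atan2(92.19, 51.88) = 60.63° clockwise from north.

061°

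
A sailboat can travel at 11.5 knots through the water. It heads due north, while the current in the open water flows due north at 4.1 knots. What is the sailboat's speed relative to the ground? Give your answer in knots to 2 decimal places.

Taking east as x and north as y: velocity relative to the water = (0.000, 11.500) knots; the water relative to ground = (0.000, 4.100) knots.
Velocity relative to ground = (0.000, 11.500) + (0.000, 4.100) = (0.000, 15.600) knots.
Speed = |(0.000, 15.600)| = 15.600 knots.

15.60 knots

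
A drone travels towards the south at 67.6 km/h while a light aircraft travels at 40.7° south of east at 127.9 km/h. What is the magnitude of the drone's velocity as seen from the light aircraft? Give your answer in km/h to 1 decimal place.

98.2 km/h

Taking east as x and north as y: drone velocity = (0.000, -67.600) km/h; light aircraft velocity = (96.965, -83.403) km/h.
Velocity of drone relative to light aircraft = (0.000, -67.600) − (96.965, -83.403) = (-96.965, 15.803) km/h.
Magnitude = |(-96.965, 15.803)| = 98.245 km/h.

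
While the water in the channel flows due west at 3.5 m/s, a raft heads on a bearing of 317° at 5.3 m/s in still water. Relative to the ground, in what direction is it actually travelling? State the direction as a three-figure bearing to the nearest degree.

299°

Taking east as x and north as y: velocity relative to the water = (-3.615, 3.876) m/s; the water relative to ground = (-3.500, 0.000) m/s.
Velocity relative to ground = (-3.615, 3.876) + (-3.500, 0.000) = (-7.115, 3.876) m/s.
Bearing = atan2(-7.11, 3.88) = 298.58° clockwise from north.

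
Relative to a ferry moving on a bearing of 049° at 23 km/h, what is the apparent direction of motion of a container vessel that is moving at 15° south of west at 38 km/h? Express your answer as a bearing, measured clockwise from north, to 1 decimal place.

Taking east as x and north as y: container vessel velocity = (-36.705, -9.835) km/h; ferry velocity = (17.358, 15.089) km/h.
Velocity of container vessel relative to ferry = (-36.705, -9.835) − (17.358, 15.089) = (-54.064, -24.924) km/h.
Bearing = atan2(-54.06, -24.92) = 245.25° clockwise from north.

245.2°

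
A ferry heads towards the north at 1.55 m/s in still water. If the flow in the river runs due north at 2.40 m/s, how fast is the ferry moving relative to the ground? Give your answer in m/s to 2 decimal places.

Taking east as x and north as y: velocity relative to the water = (0.000, 1.550) m/s; the water relative to ground = (0.000, 2.400) m/s.
Velocity relative to ground = (0.000, 1.550) + (0.000, 2.400) = (0.000, 3.950) m/s.
Speed = |(0.000, 3.950)| = 3.950 m/s.

3.95 m/s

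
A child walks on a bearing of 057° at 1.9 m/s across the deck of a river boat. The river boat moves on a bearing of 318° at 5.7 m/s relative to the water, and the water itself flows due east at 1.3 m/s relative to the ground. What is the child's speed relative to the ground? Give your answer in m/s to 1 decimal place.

In east/north components (m/s): child relative to river boat = (1.593, 1.035); river boat relative to water = (-3.814, 4.236); water relative to ground = (1.300, 0.000).
Sum = (-0.921, 5.271) m/s.
Speed = |(-0.921, 5.271)| = 5.351 m/s.

5.4 m/s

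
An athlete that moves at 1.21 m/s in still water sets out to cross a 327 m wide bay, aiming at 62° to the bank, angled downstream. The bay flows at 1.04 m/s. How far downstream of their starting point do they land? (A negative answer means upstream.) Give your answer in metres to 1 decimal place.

Perpendicular speed = 1.068 m/s; crossing time = 327 / 1.068 = 306.075 s.
Net downstream speed = 1.608 m/s.
Drift = 1.608 × 306.075 = 492.187 m (downstream).

492.2 m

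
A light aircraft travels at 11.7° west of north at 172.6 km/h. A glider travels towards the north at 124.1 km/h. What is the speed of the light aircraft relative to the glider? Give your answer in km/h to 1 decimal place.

Taking east as x and north as y: light aircraft velocity = (-35.001, 169.014) km/h; glider velocity = (0.000, 124.100) km/h.
Velocity of light aircraft relative to glider = (-35.001, 169.014) − (0.000, 124.100) = (-35.001, 44.914) km/h.
Magnitude = |(-35.001, 44.914)| = 56.941 km/h.

56.9 km/h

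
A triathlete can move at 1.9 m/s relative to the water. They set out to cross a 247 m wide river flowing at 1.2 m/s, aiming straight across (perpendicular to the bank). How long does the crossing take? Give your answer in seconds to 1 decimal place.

130.0 s

The component of the triathlete's velocity perpendicular to the bank is 1.9 m/s.
The flow acts along the bank and has no component across it.
Time = 247 / 1.900 = 130.000 s.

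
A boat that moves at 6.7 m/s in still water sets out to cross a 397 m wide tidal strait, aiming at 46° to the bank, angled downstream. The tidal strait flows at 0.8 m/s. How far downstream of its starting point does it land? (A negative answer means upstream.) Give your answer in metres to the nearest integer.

Perpendicular speed = 4.820 m/s; crossing time = 397 / 4.820 = 82.372 s.
Net downstream speed = 5.454 m/s.
Drift = 5.454 × 82.372 = 449.276 m (downstream).

449 m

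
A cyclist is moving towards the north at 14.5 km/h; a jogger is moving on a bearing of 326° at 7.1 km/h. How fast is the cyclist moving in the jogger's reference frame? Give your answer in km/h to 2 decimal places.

9.48 km/h

Taking east as x and north as y: cyclist velocity = (0.000, 14.500) km/h; jogger velocity = (-3.970, 5.886) km/h.
Velocity of cyclist relative to jogger = (0.000, 14.500) − (-3.970, 5.886) = (3.970, 8.614) km/h.
Magnitude = |(3.970, 8.614)| = 9.485 km/h.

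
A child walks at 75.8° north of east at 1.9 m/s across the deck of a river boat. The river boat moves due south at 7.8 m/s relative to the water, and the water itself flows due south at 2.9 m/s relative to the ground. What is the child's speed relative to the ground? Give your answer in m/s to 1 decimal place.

In east/north components (m/s): child relative to river boat = (0.466, 1.842); river boat relative to water = (0.000, -7.800); water relative to ground = (0.000, -2.900).
Sum = (0.466, -8.858) m/s.
Speed = |(0.466, -8.858)| = 8.870 m/s.

8.9 m/s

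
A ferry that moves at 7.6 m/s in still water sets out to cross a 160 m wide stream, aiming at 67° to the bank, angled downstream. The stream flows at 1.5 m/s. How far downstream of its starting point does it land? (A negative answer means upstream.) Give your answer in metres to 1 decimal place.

Perpendicular speed = 6.996 m/s; crossing time = 160 / 6.996 = 22.871 s.
Net downstream speed = 4.470 m/s.
Drift = 4.470 × 22.871 = 102.222 m (downstream).

102.2 m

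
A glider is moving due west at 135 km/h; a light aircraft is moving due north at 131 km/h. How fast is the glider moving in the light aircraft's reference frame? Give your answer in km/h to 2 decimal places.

Taking east as x and north as y: glider velocity = (-135.000, 0.000) km/h; light aircraft velocity = (0.000, 131.000) km/h.
Velocity of glider relative to light aircraft = (-135.000, 0.000) − (0.000, 131.000) = (-135.000, -131.000) km/h.
Magnitude = |(-135.000, -131.000)| = 188.112 km/h.

188.11 km/h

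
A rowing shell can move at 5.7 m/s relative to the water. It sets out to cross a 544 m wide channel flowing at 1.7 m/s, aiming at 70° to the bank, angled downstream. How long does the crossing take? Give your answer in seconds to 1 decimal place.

101.6 s

The component of the rowing shell's velocity perpendicular to the bank is 5.7 × sin 70° = 5.356 m/s.
The current is parallel to the bank, so it does not affect the crossing time.
Time = 544 / 5.356 = 101.564 s.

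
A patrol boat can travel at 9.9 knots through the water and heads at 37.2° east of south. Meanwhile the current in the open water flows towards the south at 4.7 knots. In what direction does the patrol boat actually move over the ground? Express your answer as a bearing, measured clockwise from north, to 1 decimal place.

154.6°

Taking east as x and north as y: velocity relative to the water = (5.986, -7.886) knots; the water relative to ground = (0.000, -4.700) knots.
Velocity relative to ground = (5.986, -7.886) + (0.000, -4.700) = (5.986, -12.586) knots.
Bearing = atan2(5.99, -12.59) = 154.56° clockwise from north.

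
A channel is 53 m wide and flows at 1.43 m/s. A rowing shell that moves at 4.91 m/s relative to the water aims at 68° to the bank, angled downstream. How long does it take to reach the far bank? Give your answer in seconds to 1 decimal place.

The component of the rowing shell's velocity perpendicular to the bank is 4.91 × sin 68° = 4.552 m/s.
The flow acts along the bank and has no component across it.
Time = 53 / 4.552 = 11.642 s.

11.6 s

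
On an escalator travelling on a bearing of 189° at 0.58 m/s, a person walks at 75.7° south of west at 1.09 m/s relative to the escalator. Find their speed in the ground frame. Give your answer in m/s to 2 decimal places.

Taking east as x and north as y: escalator velocity = (-0.091, -0.573) m/s; person velocity relative to escalator = (-0.269, -1.056) m/s.
Velocity relative to ground = (-0.091, -0.573) + (-0.269, -1.056) = (-0.360, -1.629) m/s.
Speed = |(-0.360, -1.629)| = 1.668 m/s.

1.67 m/s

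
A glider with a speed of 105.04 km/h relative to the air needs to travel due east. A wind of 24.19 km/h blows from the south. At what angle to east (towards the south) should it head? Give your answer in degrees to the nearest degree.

13°

The wind pushes perpendicular to the desired track; the heading must have a component into the wind equal to 24.19 km/h: 105.04 sin θ = 24.19.
sin θ = 0.2303, so θ = 13.314°.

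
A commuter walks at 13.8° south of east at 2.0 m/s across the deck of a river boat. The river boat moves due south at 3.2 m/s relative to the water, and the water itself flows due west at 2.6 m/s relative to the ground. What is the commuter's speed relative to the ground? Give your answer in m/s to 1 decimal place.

In east/north components (m/s): commuter relative to river boat = (1.942, -0.477); river boat relative to water = (0.000, -3.200); water relative to ground = (-2.600, 0.000).
Sum = (-0.658, -3.677) m/s.
Speed = |(-0.658, -3.677)| = 3.735 m/s.

3.7 m/s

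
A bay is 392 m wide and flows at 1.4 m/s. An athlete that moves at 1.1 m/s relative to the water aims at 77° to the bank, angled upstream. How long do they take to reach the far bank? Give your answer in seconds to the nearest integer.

366 s

The component of the athlete's velocity perpendicular to the bank is 1.1 × sin 77° = 1.072 m/s.
Only the cross-stream component determines the crossing time; the current contributes nothing perpendicular to the bank.
Time = 392 / 1.072 = 365.737 s.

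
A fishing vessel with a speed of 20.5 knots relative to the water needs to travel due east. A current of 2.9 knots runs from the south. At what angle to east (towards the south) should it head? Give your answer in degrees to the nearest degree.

The current pushes perpendicular to the desired track; the heading must have a component into the current equal to 2.9 knots: 20.5 sin θ = 2.9.
sin θ = 0.1415, so θ = 8.133°.

8°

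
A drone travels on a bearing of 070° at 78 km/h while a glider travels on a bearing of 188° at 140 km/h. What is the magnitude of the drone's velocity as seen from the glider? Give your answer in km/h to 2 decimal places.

Taking east as x and north as y: drone velocity = (73.296, 26.678) km/h; glider velocity = (-19.484, -138.638) km/h.
Velocity of drone relative to glider = (73.296, 26.678) − (-19.484, -138.638) = (92.780, 165.315) km/h.
Magnitude = |(92.780, 165.315)| = 189.571 km/h.

189.57 km/h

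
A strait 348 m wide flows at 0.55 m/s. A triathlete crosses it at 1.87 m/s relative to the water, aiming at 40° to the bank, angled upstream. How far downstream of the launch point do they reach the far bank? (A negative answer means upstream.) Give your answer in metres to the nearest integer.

Perpendicular speed = 1.202 m/s; crossing time = 348 / 1.202 = 289.514 s.
Net downstream speed = -0.883 m/s.
Drift = -0.883 × 289.514 = -255.497 m (upstream).

-255 m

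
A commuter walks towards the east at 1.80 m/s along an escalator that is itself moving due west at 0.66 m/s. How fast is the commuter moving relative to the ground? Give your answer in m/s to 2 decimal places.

Taking east as x and north as y: escalator velocity = (-0.660, 0.000) m/s; commuter velocity relative to escalator = (1.800, 0.000) m/s.
Velocity relative to ground = (-0.660, 0.000) + (1.800, 0.000) = (1.140, 0.000) m/s.
Speed = |(1.140, 0.000)| = 1.140 m/s.

1.14 m/s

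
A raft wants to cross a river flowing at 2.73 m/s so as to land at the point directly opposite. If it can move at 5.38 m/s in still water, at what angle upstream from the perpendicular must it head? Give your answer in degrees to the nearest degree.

30°

To cancel the current, the upstream component of the raft's velocity must equal the flow: 5.38 sin θ = 2.73.
sin θ = 2.73 / 5.38 = 0.5074.
θ = arcsin(0.5074) = 30.493°.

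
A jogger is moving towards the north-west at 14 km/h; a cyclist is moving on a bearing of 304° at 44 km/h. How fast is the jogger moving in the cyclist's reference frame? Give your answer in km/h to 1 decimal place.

30.4 km/h

Taking east as x and north as y: jogger velocity = (-9.899, 9.899) km/h; cyclist velocity = (-36.478, 24.604) km/h.
Velocity of jogger relative to cyclist = (-9.899, 9.899) − (-36.478, 24.604) = (26.578, -14.705) km/h.
Magnitude = |(26.578, -14.705)| = 30.375 km/h.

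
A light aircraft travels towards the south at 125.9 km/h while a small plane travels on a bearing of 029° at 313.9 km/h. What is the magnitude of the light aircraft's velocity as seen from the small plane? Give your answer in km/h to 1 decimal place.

Taking east as x and north as y: light aircraft velocity = (0.000, -125.900) km/h; small plane velocity = (152.182, 274.543) km/h.
Velocity of light aircraft relative to small plane = (0.000, -125.900) − (152.182, 274.543) = (-152.182, -400.443) km/h.
Magnitude = |(-152.182, -400.443)| = 428.385 km/h.

428.4 km/h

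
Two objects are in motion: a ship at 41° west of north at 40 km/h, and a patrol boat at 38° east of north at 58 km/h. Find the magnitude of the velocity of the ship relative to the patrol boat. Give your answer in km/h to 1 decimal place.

63.9 km/h

Taking east as x and north as y: ship velocity = (-26.242, 30.188) km/h; patrol boat velocity = (35.708, 45.705) km/h.
Velocity of ship relative to patrol boat = (-26.242, 30.188) − (35.708, 45.705) = (-61.951, -15.516) km/h.
Magnitude = |(-61.951, -15.516)| = 63.864 km/h.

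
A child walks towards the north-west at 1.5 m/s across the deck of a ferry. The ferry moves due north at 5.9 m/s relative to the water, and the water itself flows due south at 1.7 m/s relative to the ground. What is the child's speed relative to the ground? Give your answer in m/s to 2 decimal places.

In east/north components (m/s): child relative to ferry = (-1.061, 1.061); ferry relative to water = (0.000, 5.900); water relative to ground = (0.000, -1.700).
Sum = (-1.061, 5.261) m/s.
Speed = |(-1.061, 5.261)| = 5.367 m/s.

5.37 m/s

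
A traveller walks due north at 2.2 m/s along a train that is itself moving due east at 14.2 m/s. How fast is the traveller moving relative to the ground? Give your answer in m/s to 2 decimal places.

14.37 m/s

Taking east as x and north as y: train velocity = (14.200, 0.000) m/s; traveller velocity relative to train = (0.000, 2.200) m/s.
Velocity relative to ground = (14.200, 0.000) + (0.000, 2.200) = (14.200, 2.200) m/s.
Speed = |(14.200, 2.200)| = 14.369 m/s.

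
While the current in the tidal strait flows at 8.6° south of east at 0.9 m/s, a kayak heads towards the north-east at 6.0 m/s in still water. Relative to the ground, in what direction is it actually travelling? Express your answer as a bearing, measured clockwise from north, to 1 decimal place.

Taking east as x and north as y: velocity relative to the water = (4.243, 4.243) m/s; the water relative to ground = (0.890, -0.135) m/s.
Velocity relative to ground = (4.243, 4.243) + (0.890, -0.135) = (5.133, 4.108) m/s.
Bearing = atan2(5.13, 4.11) = 51.33° clockwise from north.

051.3°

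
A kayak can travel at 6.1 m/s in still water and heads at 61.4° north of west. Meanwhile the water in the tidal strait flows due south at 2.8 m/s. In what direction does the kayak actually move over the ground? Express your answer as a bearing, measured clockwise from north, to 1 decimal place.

Taking east as x and north as y: velocity relative to the water = (-2.920, 5.356) m/s; the water relative to ground = (0.000, -2.800) m/s.
Velocity relative to ground = (-2.920, 5.356) + (0.000, -2.800) = (-2.920, 2.556) m/s.
Bearing = atan2(-2.92, 2.56) = 311.19° clockwise from north.

311.2°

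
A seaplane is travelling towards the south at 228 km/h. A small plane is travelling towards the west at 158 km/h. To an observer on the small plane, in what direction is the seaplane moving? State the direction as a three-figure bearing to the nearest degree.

Taking east as x and north as y: seaplane velocity = (0.000, -228.000) km/h; small plane velocity = (-158.000, 0.000) km/h.
Velocity of seaplane relative to small plane = (0.000, -228.000) − (-158.000, 0.000) = (158.000, -228.000) km/h.
Bearing = atan2(158.00, -228.00) = 145.28° clockwise from north.

145°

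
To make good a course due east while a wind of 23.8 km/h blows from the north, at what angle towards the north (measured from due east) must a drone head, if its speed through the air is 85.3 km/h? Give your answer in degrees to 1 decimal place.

16.2°

The wind pushes perpendicular to the desired track; the heading must have a component into the wind equal to 23.8 km/h: 85.3 sin θ = 23.8.
sin θ = 0.2790, so θ = 16.201°.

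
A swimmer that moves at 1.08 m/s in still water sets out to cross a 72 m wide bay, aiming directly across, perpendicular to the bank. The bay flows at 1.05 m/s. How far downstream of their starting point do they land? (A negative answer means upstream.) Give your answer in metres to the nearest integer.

Perpendicular speed = 1.080 m/s; crossing time = 72 / 1.080 = 66.667 s.
Net downstream speed = 1.050 m/s.
Drift = 1.050 × 66.667 = 70.000 m (downstream).

70 m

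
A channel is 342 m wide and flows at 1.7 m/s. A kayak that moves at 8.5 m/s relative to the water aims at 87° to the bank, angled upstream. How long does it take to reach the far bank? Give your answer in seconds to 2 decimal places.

The component of the kayak's velocity perpendicular to the bank is 8.5 × sin 87° = 8.488 m/s.
Only the cross-stream component determines the crossing time; the current contributes nothing perpendicular to the bank.
Time = 342 / 8.488 = 40.291 s.

40.29 s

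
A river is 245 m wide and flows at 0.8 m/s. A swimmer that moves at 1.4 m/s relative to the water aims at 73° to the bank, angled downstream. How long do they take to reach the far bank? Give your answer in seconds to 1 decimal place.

The component of the swimmer's velocity perpendicular to the bank is 1.4 × sin 73° = 1.339 m/s.
The flow acts along the bank and has no component across it.
Time = 245 / 1.339 = 182.996 s.

183.0 s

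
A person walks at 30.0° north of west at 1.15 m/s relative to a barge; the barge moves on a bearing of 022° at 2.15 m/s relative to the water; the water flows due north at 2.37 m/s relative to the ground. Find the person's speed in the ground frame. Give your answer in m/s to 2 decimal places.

In east/north components (m/s): person relative to barge = (-0.996, 0.575); barge relative to water = (0.805, 1.993); water relative to ground = (0.000, 2.370).
Sum = (-0.191, 4.938) m/s.
Speed = |(-0.191, 4.938)| = 4.942 m/s.

4.94 m/s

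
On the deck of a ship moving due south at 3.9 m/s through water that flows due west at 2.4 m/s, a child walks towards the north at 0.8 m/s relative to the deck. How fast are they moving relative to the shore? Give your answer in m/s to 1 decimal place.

In east/north components (m/s): child relative to ship = (0.000, 0.800); ship relative to water = (0.000, -3.900); water relative to ground = (-2.400, 0.000).
Sum = (-2.400, -3.100) m/s.
Speed = |(-2.400, -3.100)| = 3.920 m/s.

3.9 m/s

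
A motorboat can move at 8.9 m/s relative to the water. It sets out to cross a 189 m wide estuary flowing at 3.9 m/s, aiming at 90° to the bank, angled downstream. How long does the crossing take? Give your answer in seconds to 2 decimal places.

The component of the motorboat's velocity perpendicular to the bank is 8.9 m/s.
The flow acts along the bank and has no component across it.
Time = 189 / 8.900 = 21.236 s.

21.24 s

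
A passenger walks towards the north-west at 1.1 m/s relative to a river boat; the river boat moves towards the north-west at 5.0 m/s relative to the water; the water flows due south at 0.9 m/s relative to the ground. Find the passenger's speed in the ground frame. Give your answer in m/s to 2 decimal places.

In east/north components (m/s): passenger relative to river boat = (-0.778, 0.778); river boat relative to water = (-3.536, 3.536); water relative to ground = (0.000, -0.900).
Sum = (-4.313, 3.413) m/s.
Speed = |(-4.313, 3.413)| = 5.501 m/s.

5.50 m/s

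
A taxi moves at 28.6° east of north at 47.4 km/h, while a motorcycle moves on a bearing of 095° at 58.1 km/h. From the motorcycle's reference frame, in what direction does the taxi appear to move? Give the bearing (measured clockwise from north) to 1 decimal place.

323.0°

Taking east as x and north as y: taxi velocity = (22.690, 41.616) km/h; motorcycle velocity = (57.879, -5.064) km/h.
Velocity of taxi relative to motorcycle = (22.690, 41.616) − (57.879, -5.064) = (-35.189, 46.680) km/h.
Bearing = atan2(-35.19, 46.68) = 322.99° clockwise from north.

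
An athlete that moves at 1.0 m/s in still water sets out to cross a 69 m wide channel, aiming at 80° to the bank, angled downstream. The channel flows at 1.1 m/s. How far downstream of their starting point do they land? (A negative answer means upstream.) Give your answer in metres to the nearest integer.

Perpendicular speed = 0.985 m/s; crossing time = 69 / 0.985 = 70.064 s.
Net downstream speed = 1.274 m/s.
Drift = 1.274 × 70.064 = 89.237 m (downstream).

89 m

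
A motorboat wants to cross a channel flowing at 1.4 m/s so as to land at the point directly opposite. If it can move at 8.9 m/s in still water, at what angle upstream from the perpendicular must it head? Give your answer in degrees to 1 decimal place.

To cancel the current, the upstream component of the motorboat's velocity must equal the flow: 8.9 sin θ = 1.4.
sin θ = 1.4 / 8.9 = 0.1573.
θ = arcsin(0.1573) = 9.050°.

9.1°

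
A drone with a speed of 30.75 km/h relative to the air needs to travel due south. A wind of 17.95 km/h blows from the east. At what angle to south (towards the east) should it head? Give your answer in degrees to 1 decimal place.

35.7°

The wind pushes perpendicular to the desired track; the heading must have a component into the wind equal to 17.95 km/h: 30.75 sin θ = 17.95.
sin θ = 0.5837, so θ = 35.714°.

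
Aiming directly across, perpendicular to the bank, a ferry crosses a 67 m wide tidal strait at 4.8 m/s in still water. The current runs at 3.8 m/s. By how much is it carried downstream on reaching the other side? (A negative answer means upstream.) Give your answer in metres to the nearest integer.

53 m

Perpendicular speed = 4.800 m/s; crossing time = 67 / 4.800 = 13.958 s.
Net downstream speed = 3.800 m/s.
Drift = 3.800 × 13.958 = 53.042 m (downstream).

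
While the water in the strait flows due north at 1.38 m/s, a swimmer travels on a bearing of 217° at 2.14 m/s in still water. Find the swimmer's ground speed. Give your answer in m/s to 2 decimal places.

Taking east as x and north as y: velocity relative to the water = (-1.288, -1.709) m/s; the water relative to ground = (0.000, 1.380) m/s.
Velocity relative to ground = (-1.288, -1.709) + (0.000, 1.380) = (-1.288, -0.329) m/s.
Speed = |(-1.288, -0.329)| = 1.329 m/s.

1.33 m/s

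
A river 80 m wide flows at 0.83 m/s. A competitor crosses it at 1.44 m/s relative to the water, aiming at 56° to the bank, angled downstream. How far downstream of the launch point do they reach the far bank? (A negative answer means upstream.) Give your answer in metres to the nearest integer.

Perpendicular speed = 1.194 m/s; crossing time = 80 / 1.194 = 67.012 s.
Net downstream speed = 1.635 m/s.
Drift = 1.635 × 67.012 = 109.581 m (downstream).

110 m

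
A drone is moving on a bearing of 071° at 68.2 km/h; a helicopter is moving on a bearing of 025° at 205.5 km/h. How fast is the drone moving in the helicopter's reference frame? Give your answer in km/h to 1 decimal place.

165.6 km/h

Taking east as x and north as y: drone velocity = (64.484, 22.204) km/h; helicopter velocity = (86.848, 186.246) km/h.
Velocity of drone relative to helicopter = (64.484, 22.204) − (86.848, 186.246) = (-22.364, -164.043) km/h.
Magnitude = |(-22.364, -164.043)| = 165.560 km/h.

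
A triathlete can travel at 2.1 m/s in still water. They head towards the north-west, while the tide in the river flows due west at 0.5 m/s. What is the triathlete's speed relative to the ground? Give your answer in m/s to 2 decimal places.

Taking east as x and north as y: velocity relative to the water = (-1.485, 1.485) m/s; the water relative to ground = (-0.500, 0.000) m/s.
Velocity relative to ground = (-1.485, 1.485) + (-0.500, 0.000) = (-1.985, 1.485) m/s.
Speed = |(-1.985, 1.485)| = 2.479 m/s.

2.48 m/s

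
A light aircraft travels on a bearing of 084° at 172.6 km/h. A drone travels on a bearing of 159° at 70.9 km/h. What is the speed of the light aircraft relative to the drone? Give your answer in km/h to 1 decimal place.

168.8 km/h

Taking east as x and north as y: light aircraft velocity = (171.654, 18.042) km/h; drone velocity = (25.408, -66.191) km/h.
Velocity of light aircraft relative to drone = (171.654, 18.042) − (25.408, -66.191) = (146.246, 84.232) km/h.
Magnitude = |(146.246, 84.232)| = 168.769 km/h.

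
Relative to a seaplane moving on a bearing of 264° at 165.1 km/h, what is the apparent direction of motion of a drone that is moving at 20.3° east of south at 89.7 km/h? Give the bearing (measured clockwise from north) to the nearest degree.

109°

Taking east as x and north as y: drone velocity = (31.120, -84.129) km/h; seaplane velocity = (-164.196, -17.258) km/h.
Velocity of drone relative to seaplane = (31.120, -84.129) − (-164.196, -17.258) = (195.316, -66.871) km/h.
Bearing = atan2(195.32, -66.87) = 108.90° clockwise from north.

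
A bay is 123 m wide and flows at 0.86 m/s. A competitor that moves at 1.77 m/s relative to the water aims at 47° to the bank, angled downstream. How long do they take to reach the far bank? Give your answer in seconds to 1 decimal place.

95.0 s

The component of the competitor's velocity perpendicular to the bank is 1.77 × sin 47° = 1.294 m/s.
The current is parallel to the bank, so it does not affect the crossing time.
Time = 123 / 1.294 = 95.018 s.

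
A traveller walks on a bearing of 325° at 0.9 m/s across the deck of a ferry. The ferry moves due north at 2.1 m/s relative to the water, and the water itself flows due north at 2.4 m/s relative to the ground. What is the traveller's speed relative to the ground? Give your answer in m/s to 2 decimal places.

In east/north components (m/s): traveller relative to ferry = (-0.516, 0.737); ferry relative to water = (0.000, 2.100); water relative to ground = (0.000, 2.400).
Sum = (-0.516, 5.237) m/s.
Speed = |(-0.516, 5.237)| = 5.263 m/s.

5.26 m/s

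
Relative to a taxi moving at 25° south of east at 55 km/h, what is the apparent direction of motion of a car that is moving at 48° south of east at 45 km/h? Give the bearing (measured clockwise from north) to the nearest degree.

Taking east as x and north as y: car velocity = (30.111, -33.442) km/h; taxi velocity = (49.847, -23.244) km/h.
Velocity of car relative to taxi = (30.111, -33.442) − (49.847, -23.244) = (-19.736, -10.198) km/h.
Bearing = atan2(-19.74, -10.20) = 242.67° clockwise from north.

243°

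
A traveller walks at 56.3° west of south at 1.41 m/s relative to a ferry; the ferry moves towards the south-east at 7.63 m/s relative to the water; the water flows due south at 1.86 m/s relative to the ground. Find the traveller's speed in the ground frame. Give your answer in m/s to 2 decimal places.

In east/north components (m/s): traveller relative to ferry = (-1.173, -0.782); ferry relative to water = (5.395, -5.395); water relative to ground = (0.000, -1.860).
Sum = (4.222, -8.038) m/s.
Speed = |(4.222, -8.038)| = 9.079 m/s.

9.08 m/s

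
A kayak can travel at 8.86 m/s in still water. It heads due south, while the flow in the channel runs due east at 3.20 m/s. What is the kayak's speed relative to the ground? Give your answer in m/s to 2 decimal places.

9.42 m/s

Taking east as x and north as y: velocity relative to the water = (0.000, -8.860) m/s; the water relative to ground = (3.200, 0.000) m/s.
Velocity relative to ground = (0.000, -8.860) + (3.200, 0.000) = (3.200, -8.860) m/s.
Speed = |(3.200, -8.860)| = 9.420 m/s.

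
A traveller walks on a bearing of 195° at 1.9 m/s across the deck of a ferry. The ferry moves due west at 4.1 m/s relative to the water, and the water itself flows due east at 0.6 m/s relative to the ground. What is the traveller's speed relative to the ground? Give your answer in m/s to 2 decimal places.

4.39 m/s

In east/north components (m/s): traveller relative to ferry = (-0.492, -1.835); ferry relative to water = (-4.100, 0.000); water relative to ground = (0.600, 0.000).
Sum = (-3.992, -1.835) m/s.
Speed = |(-3.992, -1.835)| = 4.393 m/s.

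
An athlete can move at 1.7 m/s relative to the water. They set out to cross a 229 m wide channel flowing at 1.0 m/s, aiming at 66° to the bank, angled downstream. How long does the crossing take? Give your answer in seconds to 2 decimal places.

147.45 s

The component of the athlete's velocity perpendicular to the bank is 1.7 × sin 66° = 1.553 m/s.
Only the cross-stream component determines the crossing time; the current contributes nothing perpendicular to the bank.
Time = 229 / 1.553 = 147.454 s.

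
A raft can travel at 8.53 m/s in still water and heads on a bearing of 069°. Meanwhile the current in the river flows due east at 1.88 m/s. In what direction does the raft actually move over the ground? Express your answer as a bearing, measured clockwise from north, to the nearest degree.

Taking east as x and north as y: velocity relative to the water = (7.963, 3.057) m/s; the water relative to ground = (1.880, 0.000) m/s.
Velocity relative to ground = (7.963, 3.057) + (1.880, 0.000) = (9.843, 3.057) m/s.
Bearing = atan2(9.84, 3.06) = 72.75° clockwise from north.

073°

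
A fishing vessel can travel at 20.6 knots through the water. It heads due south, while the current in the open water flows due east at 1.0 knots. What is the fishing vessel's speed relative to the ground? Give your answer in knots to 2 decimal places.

20.62 knots

Taking east as x and north as y: velocity relative to the water = (0.000, -20.600) knots; the water relative to ground = (1.000, 0.000) knots.
Velocity relative to ground = (0.000, -20.600) + (1.000, 0.000) = (1.000, -20.600) knots.
Speed = |(1.000, -20.600)| = 20.624 knots.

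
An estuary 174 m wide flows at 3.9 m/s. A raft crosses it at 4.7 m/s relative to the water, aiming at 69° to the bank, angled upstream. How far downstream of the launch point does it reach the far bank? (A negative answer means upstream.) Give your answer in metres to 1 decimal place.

87.9 m

Perpendicular speed = 4.388 m/s; crossing time = 174 / 4.388 = 39.655 s.
Net downstream speed = 2.216 m/s.
Drift = 2.216 × 39.655 = 87.863 m (downstream).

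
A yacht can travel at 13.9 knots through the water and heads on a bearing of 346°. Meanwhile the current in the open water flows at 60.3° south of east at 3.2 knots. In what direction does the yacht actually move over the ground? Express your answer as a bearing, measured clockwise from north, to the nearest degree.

Taking east as x and north as y: velocity relative to the water = (-3.363, 13.487) knots; the water relative to ground = (1.585, -2.780) knots.
Velocity relative to ground = (-3.363, 13.487) + (1.585, -2.780) = (-1.777, 10.707) knots.
Bearing = atan2(-1.78, 10.71) = 350.58° clockwise from north.

351°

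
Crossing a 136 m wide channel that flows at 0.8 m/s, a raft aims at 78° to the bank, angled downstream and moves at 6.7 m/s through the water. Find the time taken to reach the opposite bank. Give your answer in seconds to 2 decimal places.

The component of the raft's velocity perpendicular to the bank is 6.7 × sin 78° = 6.554 m/s.
Only the cross-stream component determines the crossing time; the current contributes nothing perpendicular to the bank.
Time = 136 / 6.554 = 20.752 s.

20.75 s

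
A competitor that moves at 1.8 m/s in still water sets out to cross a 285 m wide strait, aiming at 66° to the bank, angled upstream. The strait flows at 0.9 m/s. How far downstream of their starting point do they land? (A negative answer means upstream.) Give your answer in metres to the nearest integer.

Perpendicular speed = 1.644 m/s; crossing time = 285 / 1.644 = 173.317 s.
Net downstream speed = 0.168 m/s.
Drift = 0.168 × 173.317 = 29.095 m (downstream).

29 m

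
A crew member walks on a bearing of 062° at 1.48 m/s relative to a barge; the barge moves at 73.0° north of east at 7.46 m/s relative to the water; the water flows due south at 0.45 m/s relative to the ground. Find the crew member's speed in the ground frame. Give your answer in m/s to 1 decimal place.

8.2 m/s

In east/north components (m/s): crew member relative to barge = (1.307, 0.695); barge relative to water = (2.181, 7.134); water relative to ground = (0.000, -0.450).
Sum = (3.488, 7.379) m/s.
Speed = |(3.488, 7.379)| = 8.162 m/s.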